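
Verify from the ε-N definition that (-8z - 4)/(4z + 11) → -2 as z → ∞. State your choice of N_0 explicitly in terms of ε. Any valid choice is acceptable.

N_0 = (9/2)/ε

Let ε > 0 be given. We seek N_0 > 0 such that z > N_0 implies |(-8z - 4)/(4z + 11) + 2| < ε.
(-8z - 4)/(4z + 11) + 2 = (4(-8z - 4) − (-8)(4z + 11)) / (4(4z + 11)) = 72/(4(4z + 11)).
For z > 0 we have 4z + 11 > 4z, so |(-8z - 4)/(4z + 11) + 2| = 72/(4(4z + 11)) < 72/(4·4z) = (9/2)/z.
Thus |(-8z - 4)/(4z + 11) + 2| < ε whenever z > (9/2)/ε.
Take N_0 = (9/2)/ε. If z > N_0 then |(-8z - 4)/(4z + 11) + 2| < (9/2)/z < ε.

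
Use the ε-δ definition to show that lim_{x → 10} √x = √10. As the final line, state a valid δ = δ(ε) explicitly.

δ = min(10, √10·ε)

Suppose ε > 0. We want δ > 0 such that 0 < |x − 10| < δ implies |√x − √10| < ε.
Rationalise: √x − √10 = (x − 10)/(√x + √10), so |√x − √10| = |x − 10|/(√x + √10).
Restrict δ ≤ 10 so that |x − 10| < 10 forces x > 0, and then √x + √10 > √10.
Hence |√x − √10| < |x − 10|/√10, which is < ε once |x − 10| < √10·ε.
Take δ = min(10, √10·ε). If 0 < |x − 10| < δ then x > 0 and |√x − √10| < |x − 10|/√10 < ε.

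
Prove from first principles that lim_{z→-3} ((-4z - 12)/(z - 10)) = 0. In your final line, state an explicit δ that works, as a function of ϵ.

δ = min(13/2, (13/8)ϵ)

Let ϵ > 0. We want δ > 0 with 0 < |z + 3| < δ ⇒ |(-4z - 12)/(z - 10) − 0| < ϵ.
Combining over a common denominator, (-4z - 12)/(z - 10) − 0 = [(-4z - 12)·(-13) − 0·(z - 10)] / [(-13)·(z - 10)] = 52(z + 3) / ((-13)(z - 10)).
So |(-4z - 12)/(z - 10) − 0| = 52|z + 3| / (13·|z − 10|).
Require δ ≤ 13/2, so |z − 10| ≥ |-13| − |z + 3| > 13 − 13/2 = 13/2.
Hence |(-4z - 12)/(z - 10) − 0| < 52|z + 3|/(13·(13/2)) = (8/13)|z + 3|, which is < ϵ once |z + 3| < (13/8)ϵ.
Take δ = min(13/2, (13/8)ϵ). Then 0 < |z + 3| < δ forces both bounds, so |(-4z - 12)/(z - 10) − 0| < ϵ.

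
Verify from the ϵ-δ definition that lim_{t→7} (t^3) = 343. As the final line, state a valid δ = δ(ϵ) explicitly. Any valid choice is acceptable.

δ = min(1, ϵ/169)

Let ϵ > 0. We seek δ > 0 with 0 < |t − 7| < δ ⇒ |t^3 − 343| < ϵ.
Factor: t^3 − 343 = (t − 7)(t^2 + 7t + 49), so |t^3 − 343| = |t − 7|·|t^2 + 7t + 49|.
Restrict δ ≤ 1. Then |t − 7| < 1 gives |t| < 8, so by the triangle inequality |t^2 + 7t + 49| ≤ 8^2 + 7·8 + 49 = 169.
Hence |t^3 − 343| ≤ 169|t − 7|, which is < ϵ once |t − 7| < ϵ/169.
Take δ = min(1, ϵ/169). If 0 < |t − 7| < δ then both bounds hold and |t^3 − 343| ≤ 169|t − 7| < 169·(ϵ/169) = ϵ.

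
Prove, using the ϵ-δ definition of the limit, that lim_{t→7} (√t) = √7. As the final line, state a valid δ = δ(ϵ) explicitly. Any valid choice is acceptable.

Suppose ϵ > 0. We want δ > 0 such that 0 < |t − 7| < δ implies |√t − √7| < ϵ.
Multiplying by the conjugate, |√t − √7| = |t − 7|/(√t + √7).
Restrict δ ≤ 7 so that |t − 7| < 7 forces t > 0, and then √t + √7 > √7.
Hence |√t − √7| < |t − 7|/√7, which is < ϵ once |t − 7| < √7·ϵ.
Take δ = min(7, √7·ϵ). If 0 < |t − 7| < δ then t > 0 and |√t − √7| < |t − 7|/√7 < ϵ.

δ = min(7, √7·ϵ)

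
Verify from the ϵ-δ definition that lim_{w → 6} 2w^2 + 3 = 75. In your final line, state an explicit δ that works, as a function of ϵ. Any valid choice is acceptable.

δ = min(1, ϵ/26)

Let ϵ > 0. We want δ > 0 such that 0 < |w − 6| < δ implies |(2w^2 + 3) − 75| < ϵ.
(2w^2 + 3) − 75 = 2w^2 - 72 = (w − 6)(2w + 12).
So |(2w^2 + 3) − 75| = |w − 6|·|2w + 12|.
Assume first that |w − 6| < 1, so |w| < 7. Then |2w + 12| ≤ 2·7 + 12 = 26.
Hence |(2w^2 + 3) − 75| ≤ 26|w − 6| < ϵ provided |w − 6| < ϵ/26.
Take δ = min(1, ϵ/26). Then 0 < |w − 6| < δ gives both |w − 6| < 1 and |w − 6| < ϵ/26, so |(2w^2 + 3) − 75| < ϵ.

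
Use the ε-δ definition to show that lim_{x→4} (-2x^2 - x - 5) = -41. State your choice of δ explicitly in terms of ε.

Let ε > 0. We want δ > 0 such that 0 < |x − 4| < δ implies |(-2x^2 - x - 5) + 41| < ε.
(-2x^2 - x - 5) + 41 = -2x^2 - x + 36 = (x − 4)(-2x - 9).
So |(-2x^2 - x - 5) + 41| = |x − 4|·|-2x - 9|.
Assume first that |x − 4| < 2, so |x| < 6. Then |-2x - 9| ≤ 2·6 + 9 = 21.
Hence |(-2x^2 - x - 5) + 41| ≤ 21|x − 4| < ε provided |x − 4| < ε/21.
Choosing δ = min(2, ε/21) ensures both conditions, hence |(-2x^2 - x - 5) + 41| < ε.

δ = min(2, ε/21)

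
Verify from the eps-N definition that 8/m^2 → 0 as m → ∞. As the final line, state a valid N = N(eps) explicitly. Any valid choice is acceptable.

N = (8/eps)^{1/2}

Let eps > 0. For m ≥ 1, |8/m^2 − 0| = 8/m^2.
8/m^2 < eps ⇔ m^2 > 8/eps ⇔ m > (8/eps)^{1/2}.
Take N = (8/eps)^{1/2}. Then m > N implies 8/m^2 < eps.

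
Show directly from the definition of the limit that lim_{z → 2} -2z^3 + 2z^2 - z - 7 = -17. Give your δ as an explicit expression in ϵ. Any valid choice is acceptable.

Let ϵ > 0 be given. We want δ > 0 such that 0 < |z − 2| < δ implies |(-2z^3 + 2z^2 - z - 7) + 17| < ϵ.
(-2z^3 + 2z^2 - z - 7) + 17 = -2z^3 + 2z^2 - z + 10 = (z − 2)(-2z^2 - 2z - 5).
So |(-2z^3 + 2z^2 - z - 7) + 17| = |z − 2|·|-2z^2 - 2z - 5|.
Assume first that |z − 2| < 1, so |z| < 3. Then |-2z^2 - 2z - 5| ≤ 2·3^2 + 2·3 + 5 = 29.
Hence |(-2z^3 + 2z^2 - z - 7) + 17| ≤ 29|z − 2| < ϵ provided |z − 2| < ϵ/29.
Take δ = min(1, ϵ/29). Then 0 < |z − 2| < δ gives both |z − 2| < 1 and |z − 2| < ϵ/29, so |(-2z^3 + 2z^2 - z - 7) + 17| < ϵ.

δ = min(1, ϵ/29)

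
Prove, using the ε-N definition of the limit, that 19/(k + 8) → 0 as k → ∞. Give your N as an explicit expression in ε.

N = 19/ε

Suppose ε > 0. For k ≥ 1, |19/(k + 8) − 0| = 19/(k + 8) ≤ 19/k.
We need 19/k < ε, i.e. k > 19/ε.
Take N = 19/ε. If k > N then |19/(k + 8)| ≤ 19/k < ε.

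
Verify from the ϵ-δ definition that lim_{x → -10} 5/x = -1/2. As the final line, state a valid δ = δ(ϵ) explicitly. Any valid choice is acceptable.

Let ϵ > 0. We seek δ > 0 such that 0 < |x + 10| < δ implies |5/x + 1/2| < ϵ.
|5/x + 1/2| = 5·|-10 − x|/(10·|x|) = 5|x + 10|/(10|x|).
Require δ ≤ 5 so that |x| > 10 − 5 = 5, hence 10|x| > 50.
Then |5/x + 1/2| < 5|x + 10|/50, which is < ϵ when |x + 10| < 10ϵ.
Take δ = min(5, 10ϵ). Then 0 < |x + 10| < δ gives both |x + 10| < 5 and |x + 10| < 10ϵ, so |5/x + 1/2| < ϵ.

δ = min(5, 10ϵ)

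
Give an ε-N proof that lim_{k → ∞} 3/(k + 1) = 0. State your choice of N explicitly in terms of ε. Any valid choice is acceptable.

N = 3/ε

Fix ε > 0. For k ≥ 1, |3/(k + 1) − 0| = 3/(k + 1) ≤ 3/k.
We need 3/k < ε, i.e. k > 3/ε.
Take N = 3/ε. If k > N then |3/(k + 1)| ≤ 3/k < ε.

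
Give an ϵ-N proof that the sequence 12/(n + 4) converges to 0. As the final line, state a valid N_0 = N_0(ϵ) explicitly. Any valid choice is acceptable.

N_0 = 12/ϵ

Fix ϵ > 0. For n ≥ 1, |12/(n + 4) − 0| = 12/(n + 4) ≤ 12/n.
We need 12/n < ϵ, i.e. n > 12/ϵ.
Take N_0 = 12/ϵ. If n > N_0 then |12/(n + 4)| ≤ 12/n < ϵ.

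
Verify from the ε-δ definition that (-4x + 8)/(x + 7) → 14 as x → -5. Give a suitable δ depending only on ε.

δ = min(1, (1/18)ε)

Let ε > 0 be given. We want δ > 0 with 0 < |x + 5| < δ ⇒ |(-4x + 8)/(x + 7) − 14| < ε.
Combining over a common denominator, (-4x + 8)/(x + 7) − 14 = [(-4x + 8)·2 − 28·(x + 7)] / [2·(x + 7)] = -36(x + 5) / (2(x + 7)).
So |(-4x + 8)/(x + 7) − 14| = 36|x + 5| / (2·|x + 7|).
Require δ ≤ 1, so |x + 7| ≥ |2| − |x + 5| > 2 − 1 = 1.
Hence |(-4x + 8)/(x + 7) − 14| < 36|x + 5|/(2·1) = 18|x + 5|, which is < ε once |x + 5| < (1/18)ε.
Take δ = min(1, (1/18)ε). Then 0 < |x + 5| < δ forces both bounds, so |(-4x + 8)/(x + 7) − 14| < ε.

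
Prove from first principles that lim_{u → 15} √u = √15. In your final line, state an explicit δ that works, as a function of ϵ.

Let ϵ > 0. We want δ > 0 such that 0 < |u − 15| < δ implies |√u − √15| < ϵ.
Multiplying by the conjugate, |√u − √15| = |u − 15|/(√u + √15).
Restrict δ ≤ 15 so that |u − 15| < 15 forces u > 0, and then √u + √15 > √15.
Hence |√u − √15| < |u − 15|/√15, which is < ϵ once |u − 15| < √15·ϵ.
Take δ = min(15, √15·ϵ). If 0 < |u − 15| < δ then u > 0 and |√u − √15| < |u − 15|/√15 < ϵ.

δ = min(15, √15·ϵ)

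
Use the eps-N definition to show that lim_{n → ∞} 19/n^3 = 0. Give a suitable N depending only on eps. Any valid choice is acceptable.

Let eps > 0 be given. For n ≥ 1, |19/n^3 − 0| = 19/n^3.
19/n^3 < eps ⇔ n^3 > 19/eps ⇔ n > (19/eps)^{1/3}.
Take N = (19/eps)^{1/3}. Then n > N implies 19/n^3 < eps.

N = (19/eps)^{1/3}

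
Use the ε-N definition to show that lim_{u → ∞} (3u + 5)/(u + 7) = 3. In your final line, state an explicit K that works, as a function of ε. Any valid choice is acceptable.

K = 16/ε

Let ε > 0. We seek K > 0 such that u > K implies |(3u + 5)/(u + 7) − 3| < ε.
(3u + 5)/(u + 7) − 3 = ((3u + 5) − 3(u + 7)) / ((u + 7)) = -16/((u + 7)).
For u > 0 we have u + 7 > u, so |(3u + 5)/(u + 7) − 3| = 16/((u + 7)) < 16/(u) = 16/u.
Thus |(3u + 5)/(u + 7) − 3| < ε whenever u > 16/ε.
Take K = 16/ε. If u > K then |(3u + 5)/(u + 7) − 3| < 16/u < ε.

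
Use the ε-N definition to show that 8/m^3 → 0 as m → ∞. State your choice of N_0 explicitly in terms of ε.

Let ε > 0. For m ≥ 1, |8/m^3 − 0| = 8/m^3.
8/m^3 < ε ⇔ m^3 > 8/ε ⇔ m > (8/ε)^{1/3}.
Take N_0 = (8/ε)^{1/3}. Then m > N_0 implies 8/m^3 < ε.

N_0 = (8/ε)^{1/3}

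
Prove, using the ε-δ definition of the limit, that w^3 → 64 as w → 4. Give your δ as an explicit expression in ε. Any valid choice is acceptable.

δ = min(1, ε/61)

Fix ε > 0. We seek δ > 0 with 0 < |w − 4| < δ ⇒ |w^3 − 64| < ε.
Factor: w^3 − 64 = (w − 4)(w^2 + 4w + 16), so |w^3 − 64| = |w − 4|·|w^2 + 4w + 16|.
Restrict δ ≤ 1. Then |w − 4| < 1 gives |w| < 5, so by the triangle inequality |w^2 + 4w + 16| ≤ 5^2 + 4·5 + 16 = 61.
Hence |w^3 − 64| ≤ 61|w − 4|, which is < ε once |w − 4| < ε/61.
Take δ = min(1, ε/61). If 0 < |w − 4| < δ then both bounds hold and |w^3 − 64| ≤ 61|w − 4| < 61·(ε/61) = ε.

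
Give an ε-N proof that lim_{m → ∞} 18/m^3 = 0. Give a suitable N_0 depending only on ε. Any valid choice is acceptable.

Fix ε > 0. For m ≥ 1, |18/m^3 − 0| = 18/m^3.
18/m^3 < ε ⇔ m^3 > 18/ε ⇔ m > (18/ε)^{1/3}.
Take N_0 = (18/ε)^{1/3}. Then m > N_0 implies 18/m^3 < ε.

N_0 = (18/ε)^{1/3}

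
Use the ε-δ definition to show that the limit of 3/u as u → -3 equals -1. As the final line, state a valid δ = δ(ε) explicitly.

Let ε > 0. We seek δ > 0 such that 0 < |u + 3| < δ implies |3/u + 1| < ε.
|3/u + 1| = 3·|-3 − u|/(3·|u|) = 3|u + 3|/(3|u|).
Require δ ≤ 3/2 so that |u| > 3 − 3/2 = 3/2, hence 3|u| > 9/2.
Then |3/u + 1| < 3|u + 3|/(9/2), which is < ε when |u + 3| < (3/2)ε.
Take δ = min(3/2, (3/2)ε). Then 0 < |u + 3| < δ gives both |u + 3| < 3/2 and |u + 3| < (3/2)ε, so |3/u + 1| < ε.

δ = min(3/2, (3/2)ε)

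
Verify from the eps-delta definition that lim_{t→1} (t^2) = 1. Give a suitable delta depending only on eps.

Fix eps > 0. We seek delta > 0 with 0 < |t − 1| < delta ⇒ |t^2 − 1| < eps.
Factor: t^2 − 1 = (t − 1)(t + 1), so |t^2 − 1| = |t − 1|·|t + 1|.
Impose delta ≤ 1 so that |t| < 2; then |t + 1| ≤ 3.
Hence |t^2 − 1| ≤ 3|t − 1|, which is < eps once |t − 1| < eps/3.
Take delta = min(1, eps/3). If 0 < |t − 1| < delta then both bounds hold and |t^2 − 1| ≤ 3|t − 1| < 3·(eps/3) = eps.

delta = min(1, eps/3)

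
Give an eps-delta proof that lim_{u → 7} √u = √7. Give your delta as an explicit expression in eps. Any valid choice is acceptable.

Let eps > 0 be given. We want delta > 0 such that 0 < |u − 7| < delta implies |√u − √7| < eps.
Rationalise: √u − √7 = (u − 7)/(√u + √7), so |√u − √7| = |u − 7|/(√u + √7).
Restrict delta ≤ 7 so that |u − 7| < 7 forces u > 0, and then √u + √7 > √7.
Hence |√u − √7| < |u − 7|/√7, which is < eps once |u − 7| < √7·eps.
Take delta = min(7, √7·eps). If 0 < |u − 7| < delta then u > 0 and |√u − √7| < |u − 7|/√7 < eps.

delta = min(7, √7·eps)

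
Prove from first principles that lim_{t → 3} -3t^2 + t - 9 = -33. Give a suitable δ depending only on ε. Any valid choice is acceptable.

Fix ε > 0. We want δ > 0 such that 0 < |t − 3| < δ implies |(-3t^2 + t - 9) + 33| < ε.
(-3t^2 + t - 9) + 33 = -3t^2 + t + 24 = (t − 3)(-3t - 8).
So |(-3t^2 + t - 9) + 33| = |t − 3|·|-3t - 8|.
Assume first that |t − 3| < 1, so |t| < 4. Then |-3t - 8| ≤ 3·4 + 8 = 20.
Hence |(-3t^2 + t - 9) + 33| ≤ 20|t − 3| < ε provided |t − 3| < ε/20.
Take δ = min(1, ε/20). Then 0 < |t − 3| < δ gives both |t − 3| < 1 and |t − 3| < ε/20, so |(-3t^2 + t - 9) + 33| < ε.

δ = min(1, ε/20)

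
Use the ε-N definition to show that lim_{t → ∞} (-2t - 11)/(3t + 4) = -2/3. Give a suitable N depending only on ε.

N = (25/9)/ε

Let ε > 0 be given. We seek N > 0 such that t > N implies |(-2t - 11)/(3t + 4) + 2/3| < ε.
(-2t - 11)/(3t + 4) + 2/3 = (3(-2t - 11) − (-2)(3t + 4)) / (3(3t + 4)) = -25/(3(3t + 4)).
For t > 0 we have 3t + 4 > 3t, so |(-2t - 11)/(3t + 4) + 2/3| = 25/(3(3t + 4)) < 25/(3·3t) = (25/9)/t.
Thus |(-2t - 11)/(3t + 4) + 2/3| < ε whenever t > (25/9)/ε.
Take N = (25/9)/ε. If t > N then |(-2t - 11)/(3t + 4) + 2/3| < (25/9)/t < ε.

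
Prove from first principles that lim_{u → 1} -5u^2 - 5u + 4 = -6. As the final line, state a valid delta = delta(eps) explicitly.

delta = min(1, eps/20)

Let eps > 0 be given. We want delta > 0 such that 0 < |u − 1| < delta implies |(-5u^2 - 5u + 4) + 6| < eps.
(-5u^2 - 5u + 4) + 6 = -5u^2 - 5u + 10 = (u − 1)(-5u - 10).
So |(-5u^2 - 5u + 4) + 6| = |u − 1|·|-5u - 10|.
Require delta ≤ 1. Then |u − 1| < 1 gives |u| < 2, and by the triangle inequality |-5u - 10| ≤ 5·2 + 10 = 20.
Hence |(-5u^2 - 5u + 4) + 6| ≤ 20|u − 1| < eps provided |u − 1| < eps/20.
Choosing delta = min(1, eps/20) ensures both conditions, hence |(-5u^2 - 5u + 4) + 6| < eps.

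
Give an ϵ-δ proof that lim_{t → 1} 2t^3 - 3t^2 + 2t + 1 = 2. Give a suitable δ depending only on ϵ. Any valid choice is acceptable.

δ = min(2, ϵ/22)

Fix ϵ > 0. We want δ > 0 such that 0 < |t − 1| < δ implies |(2t^3 - 3t^2 + 2t + 1) − 2| < ϵ.
(2t^3 - 3t^2 + 2t + 1) − 2 = 2t^3 - 3t^2 + 2t - 1 = (t − 1)(2t^2 - t + 1).
So |(2t^3 - 3t^2 + 2t + 1) − 2| = |t − 1|·|2t^2 - t + 1|.
Require δ ≤ 2. Then |t − 1| < 2 gives |t| < 3, and by the triangle inequality |2t^2 - t + 1| ≤ 2·3^2 + 3 + 1 = 22.
Hence |(2t^3 - 3t^2 + 2t + 1) − 2| ≤ 22|t − 1| < ϵ provided |t − 1| < ϵ/22.
Choosing δ = min(2, ϵ/22) ensures both conditions, hence |(2t^3 - 3t^2 + 2t + 1) − 2| < ϵ.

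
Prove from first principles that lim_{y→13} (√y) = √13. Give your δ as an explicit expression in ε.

Let ε > 0. We want δ > 0 such that 0 < |y − 13| < δ implies |√y − √13| < ε.
Multiplying by the conjugate, |√y − √13| = |y − 13|/(√y + √13).
Restrict δ ≤ 13 so that |y − 13| < 13 forces y > 0, and then √y + √13 > √13.
Hence |√y − √13| < |y − 13|/√13, which is < ε once |y − 13| < √13·ε.
Take δ = min(13, √13·ε). If 0 < |y − 13| < δ then y > 0 and |√y − √13| < |y − 13|/√13 < ε.

δ = min(13, √13·ε)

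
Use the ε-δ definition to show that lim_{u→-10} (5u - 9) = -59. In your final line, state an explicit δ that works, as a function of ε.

Fix ε > 0. We need δ > 0 so that 0 < |u + 10| < δ implies |(5u - 9) + 59| < ε.
|(5u - 9) + 59| = |5u + 50| = 5|u + 10|.
So 5|u + 10| < ε exactly when |u + 10| < ε/5.
Take δ = ε/5. If 0 < |u + 10| < δ then |(5u - 9) + 59| = 5|u + 10| < 5·(ε/5) = ε.

δ = ε/5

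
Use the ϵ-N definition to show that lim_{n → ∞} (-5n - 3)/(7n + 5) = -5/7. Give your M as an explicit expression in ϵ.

M = (4/49)/ϵ

Fix ϵ > 0. For n ≥ 1, |(-5n - 3)/(7n + 5) + 5/7| = |4|/(7(7n + 5)) = 4/(7(7n + 5)).
Since 7n + 5 ≥ 7n for n ≥ 1, this is ≤ 4/(7·7n) = (4/49)/n.
So |(-5n - 3)/(7n + 5) + 5/7| < ϵ whenever n > (4/49)/ϵ.
Take M = (4/49)/ϵ. If n > M then |(-5n - 3)/(7n + 5) + 5/7| ≤ (4/49)/n < ϵ.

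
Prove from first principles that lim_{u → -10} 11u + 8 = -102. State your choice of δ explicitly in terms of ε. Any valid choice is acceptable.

δ = ε/11

Fix ε > 0. We need δ > 0 so that 0 < |u + 10| < δ implies |(11u + 8) + 102| < ε.
|(11u + 8) + 102| = |11u + 110| = 11|u + 10|.
Thus it suffices that |u + 10| < ε/11.
Take δ = ε/11. If 0 < |u + 10| < δ then |(11u + 8) + 102| = 11|u + 10| < 11·(ε/11) = ε.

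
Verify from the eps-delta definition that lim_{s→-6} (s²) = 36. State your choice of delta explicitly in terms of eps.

delta = min(1, eps/13)

Let eps > 0 be given. We seek delta > 0 with 0 < |s + 6| < delta ⇒ |s² − 36| < eps.
Factor: s² − 36 = (s + 6)(s - 6), so |s² − 36| = |s + 6|·|s - 6|.
Restrict delta ≤ 1. Then |s + 6| < 1 gives |s| < 7, so by the triangle inequality |s - 6| ≤ 7 + 6 = 13.
Hence |s² − 36| ≤ 13|s + 6|, which is < eps once |s + 6| < eps/13.
Take delta = min(1, eps/13). If 0 < |s + 6| < delta then both bounds hold and |s² − 36| ≤ 13|s + 6| < 13·(eps/13) = eps.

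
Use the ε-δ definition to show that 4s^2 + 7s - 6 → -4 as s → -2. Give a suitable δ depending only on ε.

δ = min(2, ε/17)

Suppose ε > 0. We want δ > 0 such that 0 < |s + 2| < δ implies |(4s^2 + 7s - 6) + 4| < ε.
(4s^2 + 7s - 6) + 4 = 4s^2 + 7s - 2 = (s + 2)(4s - 1).
So |(4s^2 + 7s - 6) + 4| = |s + 2|·|4s - 1|.
Assume first that |s + 2| < 2, so |s| < 4. Then |4s - 1| ≤ 4·4 + 1 = 17.
Hence |(4s^2 + 7s - 6) + 4| ≤ 17|s + 2| < ε provided |s + 2| < ε/17.
Take δ = min(2, ε/17). Then 0 < |s + 2| < δ gives both |s + 2| < 2 and |s + 2| < ε/17, so |(4s^2 + 7s - 6) + 4| < ε.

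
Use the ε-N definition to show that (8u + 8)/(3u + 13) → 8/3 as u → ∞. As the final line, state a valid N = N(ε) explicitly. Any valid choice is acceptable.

Let ε > 0 be given. We seek N > 0 such that u > N implies |(8u + 8)/(3u + 13) − (8/3)| < ε.
(8u + 8)/(3u + 13) − (8/3) = (3(8u + 8) − 8(3u + 13)) / (3(3u + 13)) = -80/(3(3u + 13)).
For u > 0 we have 3u + 13 > 3u, so |(8u + 8)/(3u + 13) − (8/3)| = 80/(3(3u + 13)) < 80/(3·3u) = (80/9)/u.
Thus |(8u + 8)/(3u + 13) − (8/3)| < ε whenever u > (80/9)/ε.
Take N = (80/9)/ε. If u > N then |(8u + 8)/(3u + 13) − (8/3)| < (80/9)/u < ε.

N = (80/9)/ε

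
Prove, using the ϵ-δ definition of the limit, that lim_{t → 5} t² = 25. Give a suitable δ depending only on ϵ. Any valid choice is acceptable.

Fix ϵ > 0. We seek δ > 0 with 0 < |t − 5| < δ ⇒ |t² − 25| < ϵ.
Factor: t² − 25 = (t − 5)(t + 5), so |t² − 25| = |t − 5|·|t + 5|.
Impose δ ≤ 1 so that |t| < 6; then |t + 5| ≤ 11.
Hence |t² − 25| ≤ 11|t − 5|, which is < ϵ once |t − 5| < ϵ/11.
Take δ = min(1, ϵ/11). If 0 < |t − 5| < δ then both bounds hold and |t² − 25| ≤ 11|t − 5| < 11·(ϵ/11) = ϵ.

δ = min(1, ϵ/11)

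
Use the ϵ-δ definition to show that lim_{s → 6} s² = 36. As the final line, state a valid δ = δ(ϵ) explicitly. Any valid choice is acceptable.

Let ϵ > 0. We seek δ > 0 with 0 < |s − 6| < δ ⇒ |s² − 36| < ϵ.
Factor: s² − 36 = (s − 6)(s + 6), so |s² − 36| = |s − 6|·|s + 6|.
Restrict δ ≤ 2. Then |s − 6| < 2 gives |s| < 8, so by the triangle inequality |s + 6| ≤ 8 + 6 = 14.
Hence |s² − 36| ≤ 14|s − 6|, which is < ϵ once |s − 6| < ϵ/14.
Take δ = min(2, ϵ/14). If 0 < |s − 6| < δ then both bounds hold and |s² − 36| ≤ 14|s − 6| < 14·(ϵ/14) = ϵ.

δ = min(2, ϵ/14)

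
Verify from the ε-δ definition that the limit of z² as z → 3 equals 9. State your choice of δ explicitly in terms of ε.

Fix ε > 0. We seek δ > 0 with 0 < |z − 3| < δ ⇒ |z² − 9| < ε.
Factor: z² − 9 = (z − 3)(z + 3), so |z² − 9| = |z − 3|·|z + 3|.
Impose δ ≤ 2 so that |z| < 5; then |z + 3| ≤ 8.
Hence |z² − 9| ≤ 8|z − 3|, which is < ε once |z − 3| < ε/8.
Take δ = min(2, ε/8). If 0 < |z − 3| < δ then both bounds hold and |z² − 9| ≤ 8|z − 3| < 8·(ε/8) = ε.

δ = min(2, ε/8)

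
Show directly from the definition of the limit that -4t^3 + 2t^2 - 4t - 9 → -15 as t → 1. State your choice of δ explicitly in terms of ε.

δ = min(1, ε/26)

Suppose ε > 0. We want δ > 0 such that 0 < |t − 1| < δ implies |(-4t^3 + 2t^2 - 4t - 9) + 15| < ε.
(-4t^3 + 2t^2 - 4t - 9) + 15 = -4t^3 + 2t^2 - 4t + 6 = (t − 1)(-4t^2 - 2t - 6).
So |(-4t^3 + 2t^2 - 4t - 9) + 15| = |t − 1|·|-4t^2 - 2t - 6|.
Require δ ≤ 1. Then |t − 1| < 1 gives |t| < 2, and by the triangle inequality |-4t^2 - 2t - 6| ≤ 4·2^2 + 2·2 + 6 = 26.
Hence |(-4t^3 + 2t^2 - 4t - 9) + 15| ≤ 26|t − 1| < ε provided |t − 1| < ε/26.
Choosing δ = min(1, ε/26) ensures both conditions, hence |(-4t^3 + 2t^2 - 4t - 9) + 15| < ε.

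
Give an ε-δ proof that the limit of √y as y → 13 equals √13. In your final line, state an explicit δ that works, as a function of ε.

δ = min(13, √13·ε)

Fix ε > 0. We want δ > 0 such that 0 < |y − 13| < δ implies |√y − √13| < ε.
Rationalise: √y − √13 = (y − 13)/(√y + √13), so |√y − √13| = |y − 13|/(√y + √13).
Restrict δ ≤ 13 so that |y − 13| < 13 forces y > 0, and then √y + √13 > √13.
Hence |√y − √13| < |y − 13|/√13, which is < ε once |y − 13| < √13·ε.
Take δ = min(13, √13·ε). If 0 < |y − 13| < δ then y > 0 and |√y − √13| < |y − 13|/√13 < ε.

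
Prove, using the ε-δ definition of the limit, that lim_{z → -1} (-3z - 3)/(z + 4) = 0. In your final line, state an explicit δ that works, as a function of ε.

Suppose ε > 0. We want δ > 0 with 0 < |z + 1| < δ ⇒ |(-3z - 3)/(z + 4) − 0| < ε.
Combining over a common denominator, (-3z - 3)/(z + 4) − 0 = [(-3z - 3)·3 − 0·(z + 4)] / [3·(z + 4)] = -9(z + 1) / (3(z + 4)).
So |(-3z - 3)/(z + 4) − 0| = 9|z + 1| / (3·|z + 4|).
Require δ ≤ 3/2, so |z + 4| ≥ |3| − |z + 1| > 3 − 3/2 = 3/2.
Hence |(-3z - 3)/(z + 4) − 0| < 9|z + 1|/(3·(3/2)) = 2|z + 1|, which is < ε once |z + 1| < (1/2)ε.
Take δ = min(3/2, (1/2)ε). Then 0 < |z + 1| < δ forces both bounds, so |(-3z - 3)/(z + 4) − 0| < ε.

δ = min(3/2, (1/2)ε)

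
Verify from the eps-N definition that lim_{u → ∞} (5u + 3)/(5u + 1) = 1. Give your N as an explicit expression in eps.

N = (2/5)/eps

Fix eps > 0. We seek N > 0 such that u > N implies |(5u + 3)/(5u + 1) − 1| < eps.
(5u + 3)/(5u + 1) − 1 = (5(5u + 3) − 5(5u + 1)) / (5(5u + 1)) = 10/(5(5u + 1)).
For u > 0 we have 5u + 1 > 5u, so |(5u + 3)/(5u + 1) − 1| = 10/(5(5u + 1)) < 10/(5·5u) = (2/5)/u.
Thus |(5u + 3)/(5u + 1) − 1| < eps whenever u > (2/5)/eps.
Take N = (2/5)/eps. If u > N then |(5u + 3)/(5u + 1) − 1| < (2/5)/u < eps.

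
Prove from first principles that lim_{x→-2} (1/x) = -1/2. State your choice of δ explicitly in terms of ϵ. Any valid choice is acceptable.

Let ϵ > 0. We seek δ > 0 such that 0 < |x + 2| < δ implies |1/x + 1/2| < ϵ.
|1/x + 1/2| = |-2 − x|/(2·|x|) = |x + 2|/(2|x|).
Require δ ≤ 1 so that |x| > 2 − 1 = 1, hence 2|x| > 2.
Then |1/x + 1/2| < |x + 2|/2, which is < ϵ when |x + 2| < 2ϵ.
Take δ = min(1, 2ϵ). Then 0 < |x + 2| < δ gives both |x + 2| < 1 and |x + 2| < 2ϵ, so |1/x + 1/2| < ϵ.

δ = min(1, 2ϵ)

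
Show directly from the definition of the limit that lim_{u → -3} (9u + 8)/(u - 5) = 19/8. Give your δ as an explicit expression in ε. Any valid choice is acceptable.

Let ε > 0 be given. We want δ > 0 with 0 < |u + 3| < δ ⇒ |(9u + 8)/(u - 5) − (19/8)| < ε.
Combining over a common denominator, (9u + 8)/(u - 5) − (19/8) = [(9u + 8)·(-8) − (-19)·(u - 5)] / [(-8)·(u - 5)] = -53(u + 3) / ((-8)(u - 5)).
So |(9u + 8)/(u - 5) − (19/8)| = 53|u + 3| / (8·|u − 5|).
Require δ ≤ 4, so |u − 5| ≥ |-8| − |u + 3| > 8 − 4 = 4.
Hence |(9u + 8)/(u - 5) − (19/8)| < 53|u + 3|/(8·4) = (53/32)|u + 3|, which is < ε once |u + 3| < (32/53)ε.
Take δ = min(4, (32/53)ε). Then 0 < |u + 3| < δ forces both bounds, so |(9u + 8)/(u - 5) − (19/8)| < ε.

δ = min(4, (32/53)ε)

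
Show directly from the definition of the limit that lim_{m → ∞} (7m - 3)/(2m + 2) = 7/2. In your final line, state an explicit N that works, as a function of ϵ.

Let ϵ > 0 be given. For m ≥ 1, |(7m - 3)/(2m + 2) − (7/2)| = |-20|/(2(2m + 2)) = 20/(2(2m + 2)).
Since 2m + 2 ≥ 2m for m ≥ 1, this is ≤ 20/(2·2m) = 5/m.
So |(7m - 3)/(2m + 2) − (7/2)| < ϵ whenever m > 5/ϵ.
Take N = 5/ϵ. If m > N then |(7m - 3)/(2m + 2) − (7/2)| ≤ 5/m < ϵ.

N = 5/ϵ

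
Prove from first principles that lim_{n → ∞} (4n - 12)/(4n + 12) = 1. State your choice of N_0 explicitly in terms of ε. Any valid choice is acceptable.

Let ε > 0 be given. For n ≥ 1, |(4n - 12)/(4n + 12) − 1| = |-96|/(4(4n + 12)) = 96/(4(4n + 12)).
Since 4n + 12 ≥ 4n for n ≥ 1, this is ≤ 96/(4·4n) = 6/n.
So |(4n - 12)/(4n + 12) − 1| < ε whenever n > 6/ε.
Take N_0 = 6/ε. If n > N_0 then |(4n - 12)/(4n + 12) − 1| ≤ 6/n < ε.

N_0 = 6/ε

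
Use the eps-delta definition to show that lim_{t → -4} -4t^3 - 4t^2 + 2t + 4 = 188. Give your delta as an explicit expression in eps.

Let eps > 0 be given. We want delta > 0 such that 0 < |t + 4| < delta implies |(-4t^3 - 4t^2 + 2t + 4) − 188| < eps.
(-4t^3 - 4t^2 + 2t + 4) − 188 = -4t^3 - 4t^2 + 2t - 184 = (t + 4)(-4t^2 + 12t - 46).
So |(-4t^3 - 4t^2 + 2t + 4) − 188| = |t + 4|·|-4t^2 + 12t - 46|.
Require delta ≤ 1. Then |t + 4| < 1 gives |t| < 5, and by the triangle inequality |-4t^2 + 12t - 46| ≤ 4·5^2 + 12·5 + 46 = 206.
Hence |(-4t^3 - 4t^2 + 2t + 4) − 188| ≤ 206|t + 4| < eps provided |t + 4| < eps/206.
Choosing delta = min(1, eps/206) ensures both conditions, hence |(-4t^3 - 4t^2 + 2t + 4) − 188| < eps.

delta = min(1, eps/206)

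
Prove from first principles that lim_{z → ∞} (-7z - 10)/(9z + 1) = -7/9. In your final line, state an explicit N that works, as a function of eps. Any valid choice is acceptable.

Let eps > 0 be given. We seek N > 0 such that z > N implies |(-7z - 10)/(9z + 1) + 7/9| < eps.
(-7z - 10)/(9z + 1) + 7/9 = (9(-7z - 10) − (-7)(9z + 1)) / (9(9z + 1)) = -83/(9(9z + 1)).
For z > 0 we have 9z + 1 > 9z, so |(-7z - 10)/(9z + 1) + 7/9| = 83/(9(9z + 1)) < 83/(9·9z) = (83/81)/z.
Thus |(-7z - 10)/(9z + 1) + 7/9| < eps whenever z > (83/81)/eps.
Take N = (83/81)/eps. If z > N then |(-7z - 10)/(9z + 1) + 7/9| < (83/81)/z < eps.

N = (83/81)/eps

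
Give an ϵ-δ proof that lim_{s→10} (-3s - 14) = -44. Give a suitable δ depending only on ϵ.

δ = ϵ/3

Suppose ϵ > 0. We need δ > 0 so that 0 < |s − 10| < δ implies |(-3s - 14) + 44| < ϵ.
|(-3s - 14) + 44| = |-3s + 30| = 3|s − 10|.
Thus it suffices that |s − 10| < ϵ/3.
Choosing δ = ϵ/3 gives |(-3s - 14) + 44| = 3|s − 10| < ϵ whenever |s − 10| < δ.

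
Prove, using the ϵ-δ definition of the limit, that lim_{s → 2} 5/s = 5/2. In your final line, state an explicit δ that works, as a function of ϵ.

Fix ϵ > 0. We seek δ > 0 such that 0 < |s − 2| < δ implies |5/s − (5/2)| < ϵ.
|5/s − (5/2)| = 5·|2 − s|/(2·|s|) = 5|s − 2|/(2|s|).
Require δ ≤ 1 so that |s| > 2 − 1 = 1, hence 2|s| > 2.
Then |5/s − (5/2)| < 5|s − 2|/2, which is < ϵ when |s − 2| < (2/5)ϵ.
Take δ = min(1, (2/5)ϵ). Then 0 < |s − 2| < δ gives both |s − 2| < 1 and |s − 2| < (2/5)ϵ, so |5/s − (5/2)| < ϵ.

δ = min(1, (2/5)ϵ)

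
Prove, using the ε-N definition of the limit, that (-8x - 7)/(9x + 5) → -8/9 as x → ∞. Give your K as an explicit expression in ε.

Let ε > 0 be given. We seek K > 0 such that x > K implies |(-8x - 7)/(9x + 5) + 8/9| < ε.
(-8x - 7)/(9x + 5) + 8/9 = (9(-8x - 7) − (-8)(9x + 5)) / (9(9x + 5)) = -23/(9(9x + 5)).
For x > 0 we have 9x + 5 > 9x, so |(-8x - 7)/(9x + 5) + 8/9| = 23/(9(9x + 5)) < 23/(9·9x) = (23/81)/x.
Thus |(-8x - 7)/(9x + 5) + 8/9| < ε whenever x > (23/81)/ε.
Take K = (23/81)/ε. If x > K then |(-8x - 7)/(9x + 5) + 8/9| < (23/81)/x < ε.

K = (23/81)/ε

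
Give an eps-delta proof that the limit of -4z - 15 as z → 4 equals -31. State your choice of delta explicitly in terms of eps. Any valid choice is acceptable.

Let eps > 0 be given. We need delta > 0 so that 0 < |z − 4| < delta implies |(-4z - 15) + 31| < eps.
|(-4z - 15) + 31| = |-4z + 16| = 4|z − 4|.
So 4|z − 4| < eps exactly when |z − 4| < eps/4.
Choosing delta = eps/4 gives |(-4z - 15) + 31| = 4|z − 4| < eps whenever |z − 4| < delta.

delta = eps/4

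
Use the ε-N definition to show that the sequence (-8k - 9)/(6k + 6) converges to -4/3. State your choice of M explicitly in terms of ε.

Let ε > 0 be given. For k ≥ 1, |(-8k - 9)/(6k + 6) + 4/3| = |-6|/(6(6k + 6)) = 6/(6(6k + 6)).
Since 6k + 6 ≥ 6k for k ≥ 1, this is ≤ 6/(6·6k) = (1/6)/k.
So |(-8k - 9)/(6k + 6) + 4/3| < ε whenever k > (1/6)/ε.
Take M = (1/6)/ε. If k > M then |(-8k - 9)/(6k + 6) + 4/3| ≤ (1/6)/k < ε.

M = (1/6)/ε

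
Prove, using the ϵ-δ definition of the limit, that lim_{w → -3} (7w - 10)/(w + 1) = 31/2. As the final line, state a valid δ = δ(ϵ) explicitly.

Let ϵ > 0. We want δ > 0 with 0 < |w + 3| < δ ⇒ |(7w - 10)/(w + 1) − (31/2)| < ϵ.
Combining over a common denominator, (7w - 10)/(w + 1) − (31/2) = [(7w - 10)·(-2) − (-31)·(w + 1)] / [(-2)·(w + 1)] = 17(w + 3) / ((-2)(w + 1)).
So |(7w - 10)/(w + 1) − (31/2)| = 17|w + 3| / (2·|w + 1|).
Restrict δ ≤ 1. Then |w + 3| < 1 gives |w + 1| = |(w + 3) + (-2)| ≥ 2 − 1 = 1.
Hence |(7w - 10)/(w + 1) − (31/2)| < 17|w + 3|/(2·1) = (17/2)|w + 3|, which is < ϵ once |w + 3| < (2/17)ϵ.
Take δ = min(1, (2/17)ϵ). Then 0 < |w + 3| < δ forces both bounds, so |(7w - 10)/(w + 1) − (31/2)| < ϵ.

δ = min(1, (2/17)ϵ)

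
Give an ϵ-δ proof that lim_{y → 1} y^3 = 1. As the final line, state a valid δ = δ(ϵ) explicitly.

δ = min(1, ϵ/7)

Let ϵ > 0 be given. We seek δ > 0 with 0 < |y − 1| < δ ⇒ |y^3 − 1| < ϵ.
Factor: y^3 − 1 = (y − 1)(y^2 + y + 1), so |y^3 − 1| = |y − 1|·|y^2 + y + 1|.
Restrict δ ≤ 1. Then |y − 1| < 1 gives |y| < 2, so by the triangle inequality |y^2 + y + 1| ≤ 2^2 + 2 + 1 = 7.
Hence |y^3 − 1| ≤ 7|y − 1|, which is < ϵ once |y − 1| < ϵ/7.
Take δ = min(1, ϵ/7). If 0 < |y − 1| < δ then both bounds hold and |y^3 − 1| ≤ 7|y − 1| < 7·(ϵ/7) = ϵ.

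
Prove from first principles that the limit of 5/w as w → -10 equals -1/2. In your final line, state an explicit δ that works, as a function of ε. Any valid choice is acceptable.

Fix ε > 0. We seek δ > 0 such that 0 < |w + 10| < δ implies |5/w + 1/2| < ε.
|5/w + 1/2| = 5·|-10 − w|/(10·|w|) = 5|w + 10|/(10|w|).
Require δ ≤ 5 so that |w| > 10 − 5 = 5, hence 10|w| > 50.
Then |5/w + 1/2| < 5|w + 10|/50, which is < ε when |w + 10| < 10ε.
Take δ = min(5, 10ε). Then 0 < |w + 10| < δ gives both |w + 10| < 5 and |w + 10| < 10ε, so |5/w + 1/2| < ε.

δ = min(5, 10ε)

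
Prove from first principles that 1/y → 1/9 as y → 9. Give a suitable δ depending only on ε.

δ = min(9/2, (81/2)ε)

Fix ε > 0. We seek δ > 0 such that 0 < |y − 9| < δ implies |1/y − (1/9)| < ε.
|1/y − (1/9)| = |9 − y|/(9·|y|) = |y − 9|/(9|y|).
Require δ ≤ 9/2 so that |y| > 9 − 9/2 = 9/2, hence 9|y| > 81/2.
Then |1/y − (1/9)| < |y − 9|/(81/2), which is < ε when |y − 9| < (81/2)ε.
Take δ = min(9/2, (81/2)ε). Then 0 < |y − 9| < δ gives both |y − 9| < 9/2 and |y − 9| < (81/2)ε, so |1/y − (1/9)| < ε.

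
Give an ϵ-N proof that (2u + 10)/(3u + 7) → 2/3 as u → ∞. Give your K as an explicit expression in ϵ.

Suppose ϵ > 0. We seek K > 0 such that u > K implies |(2u + 10)/(3u + 7) − (2/3)| < ϵ.
(2u + 10)/(3u + 7) − (2/3) = (3(2u + 10) − 2(3u + 7)) / (3(3u + 7)) = 16/(3(3u + 7)).
For u > 0 we have 3u + 7 > 3u, so |(2u + 10)/(3u + 7) − (2/3)| = 16/(3(3u + 7)) < 16/(3·3u) = (16/9)/u.
Thus |(2u + 10)/(3u + 7) − (2/3)| < ϵ whenever u > (16/9)/ϵ.
Take K = (16/9)/ϵ. If u > K then |(2u + 10)/(3u + 7) − (2/3)| < (16/9)/u < ϵ.

K = (16/9)/ϵ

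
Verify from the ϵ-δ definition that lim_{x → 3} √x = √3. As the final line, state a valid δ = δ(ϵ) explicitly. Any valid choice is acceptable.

Fix ϵ > 0. We want δ > 0 such that 0 < |x − 3| < δ implies |√x − √3| < ϵ.
Multiplying by the conjugate, |√x − √3| = |x − 3|/(√x + √3).
Restrict δ ≤ 3 so that |x − 3| < 3 forces x > 0, and then √x + √3 > √3.
Hence |√x − √3| < |x − 3|/√3, which is < ϵ once |x − 3| < √3·ϵ.
Take δ = min(3, √3·ϵ). If 0 < |x − 3| < δ then x > 0 and |√x − √3| < |x − 3|/√3 < ϵ.

δ = min(3, √3·ϵ)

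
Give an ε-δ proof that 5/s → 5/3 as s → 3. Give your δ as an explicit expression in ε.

δ = min(3/2, (9/10)ε)

Suppose ε > 0. We seek δ > 0 such that 0 < |s − 3| < δ implies |5/s − (5/3)| < ε.
|5/s − (5/3)| = 5·|3 − s|/(3·|s|) = 5|s − 3|/(3|s|).
Restrict δ ≤ 3/2. Then |s − 3| < 3/2 gives |s| > 3/2, so 3|s| > 9/2.
Then |5/s − (5/3)| < 5|s − 3|/(9/2), which is < ε when |s − 3| < (9/10)ε.
Take δ = min(3/2, (9/10)ε). Then 0 < |s − 3| < δ gives both |s − 3| < 3/2 and |s − 3| < (9/10)ε, so |5/s − (5/3)| < ε.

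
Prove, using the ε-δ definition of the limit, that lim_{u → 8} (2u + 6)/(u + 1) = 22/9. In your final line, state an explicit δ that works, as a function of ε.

δ = min(9/2, (81/8)ε)

Let ε > 0 be given. We want δ > 0 with 0 < |u − 8| < δ ⇒ |(2u + 6)/(u + 1) − (22/9)| < ε.
Combining over a common denominator, (2u + 6)/(u + 1) − (22/9) = [(2u + 6)·9 − 22·(u + 1)] / [9·(u + 1)] = -4(u − 8) / (9(u + 1)).
So |(2u + 6)/(u + 1) − (22/9)| = 4|u − 8| / (9·|u + 1|).
Require δ ≤ 9/2, so |u + 1| ≥ |9| − |u − 8| > 9 − 9/2 = 9/2.
Hence |(2u + 6)/(u + 1) − (22/9)| < 4|u − 8|/(9·(9/2)) = (8/81)|u − 8|, which is < ε once |u − 8| < (81/8)ε.
Take δ = min(9/2, (81/8)ε). Then 0 < |u − 8| < δ forces both bounds, so |(2u + 6)/(u + 1) − (22/9)| < ε.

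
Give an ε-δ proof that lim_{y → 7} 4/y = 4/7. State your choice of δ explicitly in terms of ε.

δ = min(7/2, (49/8)ε)

Let ε > 0. We seek δ > 0 such that 0 < |y − 7| < δ implies |4/y − (4/7)| < ε.
|4/y − (4/7)| = 4·|7 − y|/(7·|y|) = 4|y − 7|/(7|y|).
Require δ ≤ 7/2 so that |y| > 7 − 7/2 = 7/2, hence 7|y| > 49/2.
Then |4/y − (4/7)| < 4|y − 7|/(49/2), which is < ε when |y − 7| < (49/8)ε.
Take δ = min(7/2, (49/8)ε). Then 0 < |y − 7| < δ gives both |y − 7| < 7/2 and |y − 7| < (49/8)ε, so |4/y − (4/7)| < ε.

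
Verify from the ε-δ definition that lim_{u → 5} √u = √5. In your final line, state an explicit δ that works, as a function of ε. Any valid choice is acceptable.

δ = min(5, √5·ε)

Suppose ε > 0. We want δ > 0 such that 0 < |u − 5| < δ implies |√u − √5| < ε.
Multiplying by the conjugate, |√u − √5| = |u − 5|/(√u + √5).
Restrict δ ≤ 5 so that |u − 5| < 5 forces u > 0, and then √u + √5 > √5.
Hence |√u − √5| < |u − 5|/√5, which is < ε once |u − 5| < √5·ε.
Take δ = min(5, √5·ε). If 0 < |u − 5| < δ then u > 0 and |√u − √5| < |u − 5|/√5 < ε.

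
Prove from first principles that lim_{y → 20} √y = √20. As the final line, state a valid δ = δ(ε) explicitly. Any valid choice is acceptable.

Suppose ε > 0. We want δ > 0 such that 0 < |y − 20| < δ implies |√y − √20| < ε.
Multiplying by the conjugate, |√y − √20| = |y − 20|/(√y + √20).
Restrict δ ≤ 20 so that |y − 20| < 20 forces y > 0, and then √y + √20 > √20.
Hence |√y − √20| < |y − 20|/√20, which is < ε once |y − 20| < √20·ε.
Take δ = min(20, √20·ε). If 0 < |y − 20| < δ then y > 0 and |√y − √20| < |y − 20|/√20 < ε.

δ = min(20, √20·ε)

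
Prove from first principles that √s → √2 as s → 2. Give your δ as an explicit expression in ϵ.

Suppose ϵ > 0. We want δ > 0 such that 0 < |s − 2| < δ implies |√s − √2| < ϵ.
Multiplying by the conjugate, |√s − √2| = |s − 2|/(√s + √2).
Restrict δ ≤ 2 so that |s − 2| < 2 forces s > 0, and then √s + √2 > √2.
Hence |√s − √2| < |s − 2|/√2, which is < ϵ once |s − 2| < √2·ϵ.
Take δ = min(2, √2·ϵ). If 0 < |s − 2| < δ then s > 0 and |√s − √2| < |s − 2|/√2 < ϵ.

δ = min(2, √2·ϵ)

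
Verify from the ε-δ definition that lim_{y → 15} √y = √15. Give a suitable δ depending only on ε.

Fix ε > 0. We want δ > 0 such that 0 < |y − 15| < δ implies |√y − √15| < ε.
Rationalise: √y − √15 = (y − 15)/(√y + √15), so |√y − √15| = |y − 15|/(√y + √15).
Restrict δ ≤ 15 so that |y − 15| < 15 forces y > 0, and then √y + √15 > √15.
Hence |√y − √15| < |y − 15|/√15, which is < ε once |y − 15| < √15·ε.
Take δ = min(15, √15·ε). If 0 < |y − 15| < δ then y > 0 and |√y − √15| < |y − 15|/√15 < ε.

δ = min(15, √15·ε)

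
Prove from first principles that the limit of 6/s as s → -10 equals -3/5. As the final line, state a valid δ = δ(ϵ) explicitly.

δ = min(5, (25/3)ϵ)

Fix ϵ > 0. We seek δ > 0 such that 0 < |s + 10| < δ implies |6/s + 3/5| < ϵ.
|6/s + 3/5| = 6·|-10 − s|/(10·|s|) = 6|s + 10|/(10|s|).
Restrict δ ≤ 5. Then |s + 10| < 5 gives |s| > 5, so 10|s| > 50.
Then |6/s + 3/5| < 6|s + 10|/50, which is < ϵ when |s + 10| < (25/3)ϵ.
Take δ = min(5, (25/3)ϵ). Then 0 < |s + 10| < δ gives both |s + 10| < 5 and |s + 10| < (25/3)ϵ, so |6/s + 3/5| < ϵ.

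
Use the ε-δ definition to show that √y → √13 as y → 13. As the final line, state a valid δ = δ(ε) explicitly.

Suppose ε > 0. We want δ > 0 such that 0 < |y − 13| < δ implies |√y − √13| < ε.
Rationalise: √y − √13 = (y − 13)/(√y + √13), so |√y − √13| = |y − 13|/(√y + √13).
Restrict δ ≤ 13 so that |y − 13| < 13 forces y > 0, and then √y + √13 > √13.
Hence |√y − √13| < |y − 13|/√13, which is < ε once |y − 13| < √13·ε.
Take δ = min(13, √13·ε). If 0 < |y − 13| < δ then y > 0 and |√y − √13| < |y − 13|/√13 < ε.

δ = min(13, √13·ε)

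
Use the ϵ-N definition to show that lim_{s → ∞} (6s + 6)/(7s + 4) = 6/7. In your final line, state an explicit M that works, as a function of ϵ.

Let ϵ > 0. We seek M > 0 such that s > M implies |(6s + 6)/(7s + 4) − (6/7)| < ϵ.
(6s + 6)/(7s + 4) − (6/7) = (7(6s + 6) − 6(7s + 4)) / (7(7s + 4)) = 18/(7(7s + 4)).
For s > 0 we have 7s + 4 > 7s, so |(6s + 6)/(7s + 4) − (6/7)| = 18/(7(7s + 4)) < 18/(7·7s) = (18/49)/s.
Thus |(6s + 6)/(7s + 4) − (6/7)| < ϵ whenever s > (18/49)/ϵ.
Take M = (18/49)/ϵ. If s > M then |(6s + 6)/(7s + 4) − (6/7)| < (18/49)/s < ϵ.

M = (18/49)/ϵ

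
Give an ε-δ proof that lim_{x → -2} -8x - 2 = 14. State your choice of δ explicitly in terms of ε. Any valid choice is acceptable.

δ = ε/8

Suppose ε > 0. We need δ > 0 so that 0 < |x + 2| < δ implies |(-8x - 2) − 14| < ε.
|(-8x - 2) − 14| = |-8x - 16| = 8|x + 2|.
Thus it suffices that |x + 2| < ε/8.
Take δ = ε/8. If 0 < |x + 2| < δ then |(-8x - 2) − 14| = 8|x + 2| < 8·(ε/8) = ε.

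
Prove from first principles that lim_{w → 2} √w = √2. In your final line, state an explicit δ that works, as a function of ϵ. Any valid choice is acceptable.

Suppose ϵ > 0. We want δ > 0 such that 0 < |w − 2| < δ implies |√w − √2| < ϵ.
Rationalise: √w − √2 = (w − 2)/(√w + √2), so |√w − √2| = |w − 2|/(√w + √2).
Restrict δ ≤ 2 so that |w − 2| < 2 forces w > 0, and then √w + √2 > √2.
Hence |√w − √2| < |w − 2|/√2, which is < ϵ once |w − 2| < √2·ϵ.
Take δ = min(2, √2·ϵ). If 0 < |w − 2| < δ then w > 0 and |√w − √2| < |w − 2|/√2 < ϵ.

δ = min(2, √2·ϵ)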